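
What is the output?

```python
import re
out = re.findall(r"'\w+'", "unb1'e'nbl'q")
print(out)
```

["'e'"]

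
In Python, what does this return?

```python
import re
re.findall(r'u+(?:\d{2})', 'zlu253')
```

`findall` yields the raw match text (1 of them) because the pattern has no groups.

['u25']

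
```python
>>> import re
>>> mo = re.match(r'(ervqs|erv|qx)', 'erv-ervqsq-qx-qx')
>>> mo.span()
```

(0, 3)

`match` is anchored at position 0; if the pattern doesn't fit there, it returns None.
The match spans [0:3] → 'erv'.
Captured: group 1 = 'erv'.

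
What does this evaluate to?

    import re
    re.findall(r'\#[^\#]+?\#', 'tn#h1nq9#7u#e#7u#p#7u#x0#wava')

['#h1nq9#', '#e#', '#p#', '#x0#']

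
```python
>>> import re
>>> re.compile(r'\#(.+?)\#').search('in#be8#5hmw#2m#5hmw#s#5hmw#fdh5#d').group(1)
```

'be8'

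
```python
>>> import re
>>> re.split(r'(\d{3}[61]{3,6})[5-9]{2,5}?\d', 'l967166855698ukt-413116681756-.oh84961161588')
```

['l', '967166', '698ukt-', '413116', '756-.oh', '84961161', '']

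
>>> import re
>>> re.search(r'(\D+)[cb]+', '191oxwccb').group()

Pattern: one or more of a non-digit (captured); then one or more of one of [cb].
`search` walks the string left to right and returns the first match it finds.
The match spans [3:9] → 'oxwccb'.
Captured: group 1 = 'oxwcc'.

'oxwccb'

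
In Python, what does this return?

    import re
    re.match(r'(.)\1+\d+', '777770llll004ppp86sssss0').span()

(0, 6)

`\1` has to match the exact text group 1 already captured.
`match` is anchored at position 0; if the pattern doesn't fit there, it returns None.
The match spans [0:6] → '777770'.
Captured: group 1 = '7'.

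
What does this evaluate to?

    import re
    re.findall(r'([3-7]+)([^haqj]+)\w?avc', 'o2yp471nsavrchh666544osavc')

Pattern: one or more of a character in [3-7] (captured); then one or more of any character except [haqj] (captured); then optionally a word character, then the literal 'avc'.
Walking the string: at [15:26] match '666544osavc', groups = ('666544', 'os').
Multiple groups make `findall` return tuples — one 2-tuple for the one match.

[('666544', 'os')]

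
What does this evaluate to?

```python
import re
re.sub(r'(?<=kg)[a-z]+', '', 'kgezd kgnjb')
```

'kg kg'

The lookaround is zero-width — it requires the adjacent text to match without consuming it, so the asserted text isn't part of the match.
Matches: at [2:5] → 'ezd'; at [8:11] → 'njb'.
`sub` substitutes '' at each match site.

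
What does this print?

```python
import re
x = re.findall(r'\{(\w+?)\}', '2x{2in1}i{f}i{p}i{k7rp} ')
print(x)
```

['2in1', 'f', 'p', 'k7rp']

Matches: at [2:8] match '{2in1}', group 1 = '2in1'; at [9:12] match '{f}', group 1 = 'f'; at [13:16] match '{p}', group 1 = 'p'; at [17:23] match '{k7rp}', group 1 = 'k7rp'.
One capturing group, so `findall` returns just the captured substring from each match — 4 in all.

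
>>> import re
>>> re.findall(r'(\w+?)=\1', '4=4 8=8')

['4', '8']

A backreference is literal: `\1` must see the identical characters the first group matched.
`findall` collects group 1 from each match (2 total).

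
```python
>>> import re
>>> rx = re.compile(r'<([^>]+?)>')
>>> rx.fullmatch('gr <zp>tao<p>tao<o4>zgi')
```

None

`re.fullmatch` is like wrapping the pattern in `^…$` (in single-line mode).
Here the string isn't matched end-to-end, so the call returns None.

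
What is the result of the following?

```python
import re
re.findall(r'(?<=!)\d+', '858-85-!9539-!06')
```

['9539', '06']

Because the assertion is zero-width, the text it checks is not consumed and won't appear in the result.
Scanning left to right: at [8:12] → '9539'; at [14:16] → '06'.
`findall` yields the raw match text (2 of them) because the pattern has no groups.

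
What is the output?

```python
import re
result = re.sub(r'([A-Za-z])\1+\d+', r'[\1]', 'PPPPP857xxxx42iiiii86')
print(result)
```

[P][x][i]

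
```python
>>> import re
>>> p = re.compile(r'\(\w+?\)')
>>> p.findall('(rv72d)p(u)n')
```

['(rv72d)', '(u)']

Walking the string: at [0:7] → '(rv72d)'; at [8:11] → '(u)'.
No capturing groups, so `findall` returns the 2 full match strings.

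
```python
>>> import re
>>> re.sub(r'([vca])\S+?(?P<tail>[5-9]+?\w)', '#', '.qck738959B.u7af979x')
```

'.q#8959B.u7#9x'

With the lazy modifier that quantifier settles for the fewest repetitions that let the rest of the pattern succeed (the atoms after it are unaffected and can still be greedy).
Every occurrence is swapped for '#'.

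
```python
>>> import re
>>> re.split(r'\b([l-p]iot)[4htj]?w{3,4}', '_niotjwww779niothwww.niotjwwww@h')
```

The pattern matches a word boundary (`\b`, zero-width); then a character in [l-p], then the literal 'iot' (captured); then optionally one of [4htj], then 3 to 4 of the literal 'w'.
Matches to split on: at [21:30] → 'niotjwwww'.
`re.split` interleaves the captured-group text with the surrounding fragments.

['_niotjwww779niothwww.', 'niot', '@h']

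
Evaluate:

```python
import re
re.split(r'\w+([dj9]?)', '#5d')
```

['#', '', '']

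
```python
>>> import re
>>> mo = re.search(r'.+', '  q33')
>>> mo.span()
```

(0, 5)

The pattern matches one or more of any character.
`re.search` tries every starting position until one works.
The match spans [0:5] → '  q33'.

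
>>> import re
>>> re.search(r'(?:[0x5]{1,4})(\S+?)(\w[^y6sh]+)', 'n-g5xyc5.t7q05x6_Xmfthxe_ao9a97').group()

'5xyc5.t7q05x'

With the lazy modifier that quantifier settles for the fewest repetitions that let the rest of the pattern succeed (the atoms after it are unaffected and can still be greedy).
The match spans [3:15] → '5xyc5.t7q05x'.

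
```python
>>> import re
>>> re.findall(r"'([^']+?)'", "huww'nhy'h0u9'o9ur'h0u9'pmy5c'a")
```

['nhy', 'o9ur', 'pmy5c']

Scanning left to right: at [4:9] match "'nhy'", group 1 = 'nhy'; at [13:19] match "'o9ur'", group 1 = 'o9ur'; at [23:30] match "'pmy5c'", group 1 = 'pmy5c'.
One capturing group, so `findall` returns just the captured substring from each match — 3 in all.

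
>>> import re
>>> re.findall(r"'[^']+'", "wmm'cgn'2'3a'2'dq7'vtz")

Walking the string: at [3:8] → "'cgn'"; at [9:13] → "'3a'"; at [14:19] → "'dq7'".
`findall` yields the raw match text (3 of them) because the pattern has no groups.

["'cgn'", "'3a'", "'dq7'"]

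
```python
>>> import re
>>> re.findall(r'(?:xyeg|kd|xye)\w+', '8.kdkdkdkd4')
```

['kdkdkdkd4']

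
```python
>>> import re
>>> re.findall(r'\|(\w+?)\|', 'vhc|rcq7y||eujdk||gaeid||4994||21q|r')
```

With a single group, `findall` returns only what that group captured — 5 items.

['rcq7y', 'eujdk', 'gaeid', '4994', '21q']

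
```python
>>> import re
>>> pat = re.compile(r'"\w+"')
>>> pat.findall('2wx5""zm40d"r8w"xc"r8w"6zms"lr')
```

['"zm40d"', '"xc"', '"6zms"']

No capturing groups, so `findall` returns the 3 full match strings.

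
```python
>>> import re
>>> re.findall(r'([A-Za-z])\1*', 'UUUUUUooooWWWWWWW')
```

['U', 'o', 'W']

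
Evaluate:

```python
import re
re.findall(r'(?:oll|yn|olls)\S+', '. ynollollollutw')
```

['ynollollollutw']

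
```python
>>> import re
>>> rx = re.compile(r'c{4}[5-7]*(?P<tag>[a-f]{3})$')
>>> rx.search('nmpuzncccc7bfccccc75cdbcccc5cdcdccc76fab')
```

None

The pattern matches exactly 4 of the literal 'c', then zero or more of a character in [5-7]; then exactly 3 of a character in [a-f] (captured as 'tag'); then anchored at the end.
`re.search` tries every starting position until one works.
Here the pattern never matches, so the call returns None.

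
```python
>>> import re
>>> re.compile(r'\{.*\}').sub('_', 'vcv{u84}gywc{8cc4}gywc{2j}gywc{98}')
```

`sub` substitutes '_' at each match site.

'vcv_'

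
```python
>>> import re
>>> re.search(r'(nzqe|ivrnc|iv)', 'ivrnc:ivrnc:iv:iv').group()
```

'ivrnc'

Alternation isn't longest-match — the leftmost alternative that fits at this position is chosen.
The match spans [0:5] → 'ivrnc'.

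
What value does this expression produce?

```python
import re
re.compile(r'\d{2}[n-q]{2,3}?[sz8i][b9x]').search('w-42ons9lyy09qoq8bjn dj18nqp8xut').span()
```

The pattern matches exactly 2 of a digit, then 2 to 3 of a character in [n-q] (lazy), then one of [sz8i]; then one of [b9x].
Unlike `match`, `search` isn't anchored — it looks for the pattern anywhere in the string.
The match spans [2:8] → '42ons9'.

(2, 8)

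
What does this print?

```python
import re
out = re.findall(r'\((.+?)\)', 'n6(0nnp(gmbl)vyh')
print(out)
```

['0nnp(gmbl']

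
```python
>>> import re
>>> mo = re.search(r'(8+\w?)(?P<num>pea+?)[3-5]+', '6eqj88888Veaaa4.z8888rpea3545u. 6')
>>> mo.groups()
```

The match spans [17:29] → '8888rpea3545'.
Captured: group 1 = '8888r', group 2 = 'pea'.

('8888r', 'pea')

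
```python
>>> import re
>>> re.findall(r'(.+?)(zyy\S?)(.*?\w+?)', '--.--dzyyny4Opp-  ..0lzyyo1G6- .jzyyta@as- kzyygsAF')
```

[('--.--d', 'zyyn', 'y'), ('4Opp-  ..0l', 'zyyo', '1'), ('G6- .j', 'zyyt', 'a'), ('@as- k', 'zyyg', 's')]

`findall` packs the 3 group values into a tuple for every match.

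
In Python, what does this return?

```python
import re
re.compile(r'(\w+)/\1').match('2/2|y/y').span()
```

`re.match` only tries the pattern at the start of the string.
The match spans [0:3] → '2/2'.

(0, 3)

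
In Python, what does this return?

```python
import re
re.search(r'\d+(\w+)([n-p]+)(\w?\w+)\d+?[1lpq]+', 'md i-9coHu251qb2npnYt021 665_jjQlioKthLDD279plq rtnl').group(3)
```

'Yt0'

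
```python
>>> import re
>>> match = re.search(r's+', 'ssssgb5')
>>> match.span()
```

(0, 4)

The pattern matches one or more of a literal 's'.
The match spans [0:4] → 'ssss'.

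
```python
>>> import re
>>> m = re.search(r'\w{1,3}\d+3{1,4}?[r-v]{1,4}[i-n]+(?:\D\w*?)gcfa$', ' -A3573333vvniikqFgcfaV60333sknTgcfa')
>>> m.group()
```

The match spans [2:36] → 'A3573333vvniikqFgcfaV60333sknTgcfa'.

'A3573333vvniikqFgcfaV60333sknTgcfa'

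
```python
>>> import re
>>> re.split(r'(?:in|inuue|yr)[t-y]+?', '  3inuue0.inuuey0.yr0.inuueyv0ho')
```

`|` is ordered: at each position the engine commits to the first alternative that works.
Matches to split on: at [3:6] → 'inu'; at [10:13] → 'inu'; at [22:25] → 'inu'.
Splitting on the pattern gives 4 pieces.

['  3', 'ue0.', 'uey0.yr0.', 'ueyv0ho']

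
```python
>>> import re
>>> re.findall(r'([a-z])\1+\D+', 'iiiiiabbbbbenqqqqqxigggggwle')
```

`\1` is not a pattern — it's the concrete string captured by group 1, re-applied verbatim.
Walking the string: at [0:28] match 'iiiiiabbbbbenqqqqqxigggggwle', group 1 = 'i'.
Because there's exactly one group, `findall` drops the full match and keeps group 1 from the one hit.

['i']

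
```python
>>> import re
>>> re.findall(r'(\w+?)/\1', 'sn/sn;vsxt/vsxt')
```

A backreference is literal: `\1` must see the identical characters the first group matched.
With a single group, `findall` returns only what that group captured — 2 items.

['sn', 'vsxt']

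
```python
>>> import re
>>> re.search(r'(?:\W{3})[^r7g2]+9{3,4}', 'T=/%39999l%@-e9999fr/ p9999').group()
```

The match spans [1:18] → '=/%39999l%@-e9999'.

'=/%39999l%@-e9999'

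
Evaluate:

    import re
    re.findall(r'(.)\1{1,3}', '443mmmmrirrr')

['4', 'm', 'r']

The backreference `\1` re-matches whatever the first group consumed, character for character.
With a single group, `findall` returns only what that group captured — 3 items.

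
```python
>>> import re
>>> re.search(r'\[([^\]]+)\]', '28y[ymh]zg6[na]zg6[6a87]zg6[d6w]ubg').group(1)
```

'ymh'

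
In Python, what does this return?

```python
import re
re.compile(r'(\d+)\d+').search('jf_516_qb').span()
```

(3, 6)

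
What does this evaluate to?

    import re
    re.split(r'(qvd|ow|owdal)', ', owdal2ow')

[', ', 'ow', 'dal2', 'ow', '']

The regex engine tests alternatives in the order written; an earlier branch that matches wins even if a later one would match more.
Matches to split on: at [2:4] → 'ow'; at [8:10] → 'ow'.
`re.split` interleaves the captured-group text with the surrounding fragments.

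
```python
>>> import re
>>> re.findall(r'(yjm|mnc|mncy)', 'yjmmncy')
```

['yjm', 'mnc']

Alternation tries branches left to right and keeps the first one that lets the overall match succeed at that position.
Walking the string: at [0:3] match 'yjm', group 1 = 'yjm'; at [3:6] match 'mnc', group 1 = 'mnc'.
One capturing group, so `findall` returns just the captured substring from each match — 2 in all.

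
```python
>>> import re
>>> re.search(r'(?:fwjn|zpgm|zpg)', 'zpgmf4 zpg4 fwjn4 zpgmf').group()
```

Branches in `(...|...)` are attempted left-to-right; the first branch that allows the whole pattern to succeed is taken.
`search` walks the string left to right and returns the first match it finds.
The match spans [0:4] → 'zpgm'.

'zpgm'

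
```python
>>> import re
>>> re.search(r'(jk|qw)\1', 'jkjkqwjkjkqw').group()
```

'jkjk'

`\1` is not a pattern — it's the concrete string captured by group 1, re-applied verbatim.
The match spans [0:4] → 'jkjk'.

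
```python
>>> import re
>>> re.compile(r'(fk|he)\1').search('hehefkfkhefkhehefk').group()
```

'hehe'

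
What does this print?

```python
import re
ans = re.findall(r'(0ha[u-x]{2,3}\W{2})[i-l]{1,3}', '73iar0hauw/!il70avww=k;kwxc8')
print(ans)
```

['0hauw/!']

This matches the literal '0ha', then 2 to 3 of a character in [u-x], then exactly 2 of a non-word character (captured); then 1 to 3 of a character in [i-l].
Walking the string: at [5:14] match '0hauw/!il', group 1 = '0hauw/!'.
With a single group, `findall` returns only what that group captured — 1 item.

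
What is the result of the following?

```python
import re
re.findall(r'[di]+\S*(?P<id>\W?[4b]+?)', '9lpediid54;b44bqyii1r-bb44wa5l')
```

['4']

This matches one or more of one of [di], then zero or more of a non-whitespace character; then optionally a non-word character, then one or more of one of [4b] (lazy) (captured as 'id').
Scanning left to right: at [4:26] match 'diid54;b44bqyii1r-bb44', group 1 = '4'.
With a single group, `findall` returns only what that group captured — 1 item.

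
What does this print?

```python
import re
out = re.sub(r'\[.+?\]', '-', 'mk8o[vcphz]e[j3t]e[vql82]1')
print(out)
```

Because the quantifier is non-greedy, it stops expanding at the earliest point where the rest of the pattern can succeed.
Matches: at [4:11] → '[vcphz]'; at [12:17] → '[j3t]'; at [18:25] → '[vql82]'.
Every occurrence is swapped for '-'.

mk8o-e-e-1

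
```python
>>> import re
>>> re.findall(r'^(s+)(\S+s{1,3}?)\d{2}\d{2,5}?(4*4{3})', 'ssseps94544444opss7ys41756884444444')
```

[('sss', 'eps94544444opss7ys', '4444444')]

With 3 capturing groups, `findall` returns a 3-tuple per match.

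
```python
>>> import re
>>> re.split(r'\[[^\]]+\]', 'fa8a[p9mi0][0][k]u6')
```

['fa8a', '', '', 'u6']

Matches to split on: at [4:11] → '[p9mi0]'; at [11:14] → '[0]'; at [14:17] → '[k]'.
Splitting on the pattern gives 4 pieces.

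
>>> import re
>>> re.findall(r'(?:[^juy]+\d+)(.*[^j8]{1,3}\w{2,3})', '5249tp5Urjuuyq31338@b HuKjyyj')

Because there's exactly one group, `findall` drops the full match and keeps group 1 from the one hit.

['Urjuuyq31338@b HuKjyyj']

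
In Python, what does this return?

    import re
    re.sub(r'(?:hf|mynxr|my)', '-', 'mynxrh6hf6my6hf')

'-h6-6-6-'

Branches in `(...|...)` are attempted left-to-right; the first branch that allows the whole pattern to succeed is taken.
Matches: at [0:5] → 'mynxr'; at [7:9] → 'hf'; at [10:12] → 'my'; at [13:15] → 'hf'.
`sub` substitutes '-' at each match site.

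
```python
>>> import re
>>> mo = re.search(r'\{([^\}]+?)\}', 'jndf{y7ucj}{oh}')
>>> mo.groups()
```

('y7ucj',)

The match spans [4:11] → '{y7ucj}'.
Captured: group 1 = 'y7ucj'.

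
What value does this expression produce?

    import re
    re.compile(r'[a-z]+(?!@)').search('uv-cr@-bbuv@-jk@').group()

`(?!…)`/`(?<!…)` only lets a position through if the neighbouring text does NOT match; no characters are consumed.
The match spans [0:2] → 'uv'.

'uv'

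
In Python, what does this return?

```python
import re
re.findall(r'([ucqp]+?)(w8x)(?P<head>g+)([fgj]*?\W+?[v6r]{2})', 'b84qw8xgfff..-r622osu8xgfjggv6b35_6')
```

[('q', 'w8x', 'g', 'fff..-r6')]

This matches one or more of one of [ucqp] (lazy) (captured); then the literal 'w', then the literal '8x' (captured); then one or more of a literal 'g' (captured as 'head'); then zero or more of one of [fgj] (lazy), then one or more of a non-word character (lazy), then exactly 2 of one of [v6r] (captured).
Walking the string: at [3:16] match 'qw8xgfff..-r6', groups = ('q', 'w8x', 'g', 'fff..-r6').
`findall` packs the 4 group values into a tuple for every match.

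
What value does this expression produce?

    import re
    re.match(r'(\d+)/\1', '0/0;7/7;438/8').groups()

The match spans [0:3] → '0/0'.
Captured: group 1 = '0'.

('0',)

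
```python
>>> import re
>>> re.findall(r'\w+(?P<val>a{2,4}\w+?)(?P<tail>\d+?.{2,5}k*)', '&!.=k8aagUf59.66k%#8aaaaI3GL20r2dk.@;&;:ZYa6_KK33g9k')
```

[('aagUf', '59.66k'), ('aaI', '3GL20r')]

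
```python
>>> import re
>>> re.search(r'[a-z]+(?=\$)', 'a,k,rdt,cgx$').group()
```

'cgx'

The lookaround is zero-width — it requires the adjacent text to match without consuming it, so the asserted text isn't part of the match.
`search` walks the string left to right and returns the first match it finds.
The match spans [8:11] → 'cgx'.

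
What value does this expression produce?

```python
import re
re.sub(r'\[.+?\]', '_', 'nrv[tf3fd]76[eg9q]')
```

A non-greedy quantifier consumes as few characters as it can — just enough that the remainder of the pattern still matches from where it stops; whatever follows it matches normally.
Matches: at [3:10] → '[tf3fd]'; at [12:18] → '[eg9q]'.
Every occurrence is swapped for '_'.

'nrv_76_'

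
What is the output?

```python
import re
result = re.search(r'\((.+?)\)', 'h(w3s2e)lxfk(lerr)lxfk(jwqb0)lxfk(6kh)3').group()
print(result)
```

Lazy quantifiers expand one character at a time until the remainder of the pattern can match.
The match spans [1:8] → '(w3s2e)'.

(w3s2e)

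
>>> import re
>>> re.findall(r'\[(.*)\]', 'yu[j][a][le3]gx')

['j][a][le3']

Walking the string: at [2:13] match '[j][a][le3]', group 1 = 'j][a][le3'.
One capturing group, so `findall` returns just the captured substring from the one match — 1 in all.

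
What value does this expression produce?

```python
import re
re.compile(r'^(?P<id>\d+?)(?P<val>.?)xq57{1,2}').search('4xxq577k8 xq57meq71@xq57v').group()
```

'4xxq577'

The match spans [0:7] → '4xxq577'.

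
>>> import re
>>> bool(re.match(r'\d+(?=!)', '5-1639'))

`match` is anchored at position 0; if the pattern doesn't fit there, it returns None.
Here the string doesn't start with a match, so the call returns None, and `bool(None)` is False.

False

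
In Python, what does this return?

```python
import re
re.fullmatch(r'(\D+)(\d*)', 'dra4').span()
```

`fullmatch` succeeds only if the pattern covers the string from start to end.
The match spans [0:4] → 'dra4'.

(0, 4)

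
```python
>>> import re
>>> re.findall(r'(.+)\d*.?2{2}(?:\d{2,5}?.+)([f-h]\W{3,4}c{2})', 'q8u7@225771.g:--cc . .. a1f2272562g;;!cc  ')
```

[('q8u7@225771.g:--cc . .. a1f', 'g;;!cc')]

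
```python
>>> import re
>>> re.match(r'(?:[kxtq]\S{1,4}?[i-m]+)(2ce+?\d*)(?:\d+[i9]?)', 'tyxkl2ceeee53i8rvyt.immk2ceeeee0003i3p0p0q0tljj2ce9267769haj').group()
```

This matches one of [kxtq], then 1 to 4 of a non-whitespace character (lazy), then one or more of a character in [i-m] (non-capturing group); then the literal '2c', then one or more of the literal 'e' (lazy), then zero or more of a digit (captured); then one or more of a digit, then optionally one of [i9] (non-capturing group).
`re.match` only tries the pattern at the start of the string.
The match spans [0:14] → 'tyxkl2ceeee53i'.
Captured: group 1 = '2ceeee5'.

'tyxkl2ceeee53i'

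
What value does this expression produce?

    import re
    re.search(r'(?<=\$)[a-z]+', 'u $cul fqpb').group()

'cul'

Lookahead/lookbehind check context without consuming it, so the matched span excludes the asserted characters.
The match spans [3:6] → 'cul'.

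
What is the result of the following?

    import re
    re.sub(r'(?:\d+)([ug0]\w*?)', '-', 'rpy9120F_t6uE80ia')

Pattern: one or more of a digit (non-capturing group); then one of [ug0], then zero or more of a word character (lazy) (captured).
Matches: at [3:7] → '9120'; at [10:12] → '6u'; at [13:15] → '80'.
Every occurrence is swapped for '-'.

'rpy-F_t-E-ia'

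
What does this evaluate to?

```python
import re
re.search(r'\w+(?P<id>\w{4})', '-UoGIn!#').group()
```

This matches one or more of a word character; then exactly 4 of a word character (captured as 'id').
`search` walks the string left to right and returns the first match it finds.
The match spans [1:6] → 'UoGIn'.
Captured: group 1 = 'oGIn'.

'UoGIn'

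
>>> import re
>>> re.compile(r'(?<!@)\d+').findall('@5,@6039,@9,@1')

The negative lookaround is zero-width — it rules out positions where the adjacent text would match, without consuming anything.
No capturing groups, so `findall` returns the 1 full match string.

['039']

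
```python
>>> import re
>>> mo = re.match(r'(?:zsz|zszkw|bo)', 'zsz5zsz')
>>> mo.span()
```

`match` is anchored at position 0; if the pattern doesn't fit there, it returns None.
The match spans [0:3] → 'zsz'.

(0, 3)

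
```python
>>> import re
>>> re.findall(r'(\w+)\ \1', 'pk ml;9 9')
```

['9']

After group 1 captures some text, `\1` only succeeds where that same text appears again.
Walking the string: at [6:9] match '9 9', group 1 = '9'.
Because there's exactly one group, `findall` drops the full match and keeps group 1 from the one hit.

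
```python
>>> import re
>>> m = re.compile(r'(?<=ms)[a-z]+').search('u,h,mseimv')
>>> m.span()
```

(6, 10)

The lookaround is zero-width — it requires the adjacent text to match without consuming it, so the asserted text isn't part of the match.
`re.search` tries every starting position until one works.
The match spans [6:10] → 'eimv'.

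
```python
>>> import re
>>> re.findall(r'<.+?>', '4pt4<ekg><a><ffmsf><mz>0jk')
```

['<ekg>', '<a>', '<ffmsf>', '<mz>']

Lazy quantifiers expand one character at a time until the remainder of the pattern can match.
Scanning left to right: at [4:9] → '<ekg>'; at [9:12] → '<a>'; at [12:19] → '<ffmsf>'; at [19:23] → '<mz>'.
Since nothing is captured, `findall` lists the 4 matched substrings directly.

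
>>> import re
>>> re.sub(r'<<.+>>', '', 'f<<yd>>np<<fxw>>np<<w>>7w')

Every occurrence is swapped for ''.

'f7w'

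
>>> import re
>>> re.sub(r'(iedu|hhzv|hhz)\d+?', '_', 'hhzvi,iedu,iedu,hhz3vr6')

Matches: at [16:20] → 'hhz3'.
Each match is replaced by '_'.

'hhzvi,iedu,iedu,_vr6'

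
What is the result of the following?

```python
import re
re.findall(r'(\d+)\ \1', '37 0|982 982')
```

A backreference is literal: `\1` must see the identical characters the first group matched.
With a single group, `findall` returns only what that group captured — 1 item.

['982']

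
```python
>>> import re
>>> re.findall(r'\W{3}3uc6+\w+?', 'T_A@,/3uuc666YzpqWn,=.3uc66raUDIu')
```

Pattern: exactly 3 of a non-word character, then the literal '3uc', then one or more of the literal '6'; then one or more of a word character (lazy).
Lazy quantifiers expand one character at a time until the remainder of the pattern can match.
Scanning left to right: at [19:28] → ',=.3uc66r'.
Since nothing is captured, `findall` lists the 1 matched substring directly.

[',=.3uc66r']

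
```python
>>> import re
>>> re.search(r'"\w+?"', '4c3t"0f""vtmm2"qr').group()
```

'"0f"'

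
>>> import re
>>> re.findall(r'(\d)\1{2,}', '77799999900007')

['7', '9', '0']

After group 1 captures some text, `\1` only succeeds where that same text appears again.
Scanning left to right: at [0:3] match '777', group 1 = '7'; at [3:9] match '999999', group 1 = '9'; at [9:13] match '0000', group 1 = '0'.
One capturing group, so `findall` returns just the captured substring from each match — 3 in all.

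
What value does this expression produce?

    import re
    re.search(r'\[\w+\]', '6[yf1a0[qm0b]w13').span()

The match spans [7:13] → '[qm0b]'.

(7, 13)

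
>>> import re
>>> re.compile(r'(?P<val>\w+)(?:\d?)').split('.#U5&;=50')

This matches one or more of a word character (captured as 'val'); then optionally a digit (non-capturing group).
Matches to split on: at [2:4] → 'U5'; at [7:9] → '50'.
The group in the pattern means `split` returns the separators' captures alongside the pieces.

['.#', 'U5', '&;=', '50', '']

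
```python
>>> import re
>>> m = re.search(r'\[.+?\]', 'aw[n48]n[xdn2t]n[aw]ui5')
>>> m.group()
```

'[n48]'

A `+?`/`*?`/`{m,n}?` starts at its minimum and grows only as far as needed for what follows to match.
The match spans [2:7] → '[n48]'.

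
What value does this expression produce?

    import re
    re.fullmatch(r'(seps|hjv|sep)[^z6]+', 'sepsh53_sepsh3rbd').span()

(0, 17)

`re.fullmatch` is like wrapping the pattern in `^…$` (in single-line mode).
The match spans [0:17] → 'sepsh53_sepsh3rbd'.
Captured: group 1 = 'seps'.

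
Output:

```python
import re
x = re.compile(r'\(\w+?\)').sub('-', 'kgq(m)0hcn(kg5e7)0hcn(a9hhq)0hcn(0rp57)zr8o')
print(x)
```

kgq-0hcn-0hcn-0hcn-zr8o

`sub` substitutes '-' at each match site.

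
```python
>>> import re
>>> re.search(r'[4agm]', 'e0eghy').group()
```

'g'

Pattern: one of [4agm].
`re.search` tries every starting position until one works.
The match spans [3:4] → 'g'.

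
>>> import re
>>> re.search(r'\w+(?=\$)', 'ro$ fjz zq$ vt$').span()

Because the assertion is zero-width, the text it checks is not consumed and won't appear in the result.
Unlike `match`, `search` isn't anchored — it looks for the pattern anywhere in the string.
The match spans [0:2] → 'ro'.

(0, 2)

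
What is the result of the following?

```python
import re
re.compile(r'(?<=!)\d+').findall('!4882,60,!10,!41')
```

['4882', '10', '41']

Because the assertion is zero-width, the text it checks is not consumed and won't appear in the result.
Matches: at [1:5] → '4882'; at [10:12] → '10'; at [14:16] → '41'.
With no groups in the pattern, `findall` gives back each whole match — 3 here.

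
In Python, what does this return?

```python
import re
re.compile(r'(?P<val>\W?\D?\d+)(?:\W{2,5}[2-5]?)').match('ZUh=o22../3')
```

None

Pattern: optionally a non-word character, then optionally a non-digit, then one or more of a digit (captured as 'val'); then 2 to 5 of a non-word character, then optionally a character in [2-5] (non-capturing group).
`re.match` only tries the pattern at the start of the string.
Here the pattern fails at index 0, so the call returns None.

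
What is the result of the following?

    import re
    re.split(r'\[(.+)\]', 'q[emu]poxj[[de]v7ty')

['q', 'emu]poxj[[de', 'v7ty']

Matches to split on: at [1:15] → '[emu]poxj[[de]'.
With a capturing group present, the delimiter's captured portion is kept in the result list.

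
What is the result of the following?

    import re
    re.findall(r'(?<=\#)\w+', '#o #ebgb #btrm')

['o', 'ebgb', 'btrm']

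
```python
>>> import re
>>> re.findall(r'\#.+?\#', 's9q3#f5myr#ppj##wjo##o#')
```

['#f5myr#', '##wjo#', '#o#']

The `?` after the quantifier makes it lazy — it takes as little as possible before letting the rest of the pattern try.
No capturing groups, so `findall` returns the 3 full match strings.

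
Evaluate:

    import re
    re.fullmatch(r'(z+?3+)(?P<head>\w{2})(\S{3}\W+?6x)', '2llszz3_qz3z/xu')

None

`fullmatch` succeeds only if the pattern covers the string from start to end.
Here the string isn't matched end-to-end, so the call returns None.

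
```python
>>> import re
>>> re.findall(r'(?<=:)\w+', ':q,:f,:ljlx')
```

['q', 'f', 'ljlx']

Lookahead/lookbehind check context without consuming it, so the matched span excludes the asserted characters.
Scanning left to right: at [1:2] → 'q'; at [4:5] → 'f'; at [7:11] → 'ljlx'.
`findall` yields the raw match text (3 of them) because the pattern has no groups.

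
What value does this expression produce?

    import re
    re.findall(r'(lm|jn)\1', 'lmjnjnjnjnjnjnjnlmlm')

`\1` is not a pattern — it's the concrete string captured by group 1, re-applied verbatim.
Matches: at [2:6] match 'jnjn', group 1 = 'jn'; at [6:10] match 'jnjn', group 1 = 'jn'; at [10:14] match 'jnjn', group 1 = 'jn'; at [16:20] match 'lmlm', group 1 = 'lm'.
`findall` collects group 1 from each match (4 total).

['jn', 'jn', 'jn', 'lm']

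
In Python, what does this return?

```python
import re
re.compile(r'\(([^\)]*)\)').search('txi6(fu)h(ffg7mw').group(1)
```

`search` walks the string left to right and returns the first match it finds.
The match spans [4:8] → '(fu)'.
Captured: group 1 = 'fu'.

'fu'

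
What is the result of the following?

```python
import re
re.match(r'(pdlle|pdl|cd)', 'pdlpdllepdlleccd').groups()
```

The match spans [0:3] → 'pdl'.
Captured: group 1 = 'pdl'.

('pdl',)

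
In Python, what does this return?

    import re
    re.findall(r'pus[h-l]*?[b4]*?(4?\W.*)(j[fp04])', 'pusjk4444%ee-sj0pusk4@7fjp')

[('4%ee-sj0pusk4@7f', 'jp')]

`findall` packs the 2 group values into a tuple for every match.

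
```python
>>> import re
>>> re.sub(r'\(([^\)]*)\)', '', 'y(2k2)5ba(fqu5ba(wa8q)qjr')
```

'y5baqjr'

Matches: at [1:6] → '(2k2)'; at [9:22] → '(fqu5ba(wa8q)'.
Each match is replaced by ''.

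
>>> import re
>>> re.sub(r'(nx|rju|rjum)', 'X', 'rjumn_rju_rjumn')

Alternation isn't longest-match — the leftmost alternative that fits at this position is chosen.
Matches: at [0:3] → 'rju'; at [6:9] → 'rju'; at [10:13] → 'rju'.
Every occurrence is swapped for 'X'.

'Xmn_X_Xmn'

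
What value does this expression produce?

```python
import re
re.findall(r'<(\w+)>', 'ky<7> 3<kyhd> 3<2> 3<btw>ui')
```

['7', 'kyhd', '2', 'btw']

Scanning left to right: at [2:5] match '<7>', group 1 = '7'; at [7:13] match '<kyhd>', group 1 = 'kyhd'; at [15:18] match '<2>', group 1 = '2'; at [20:25] match '<btw>', group 1 = 'btw'.
One capturing group, so `findall` returns just the captured substring from each match — 4 in all.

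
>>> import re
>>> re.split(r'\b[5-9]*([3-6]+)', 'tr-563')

['tr-', '3', '']

`re.split` interleaves the captured-group text with the surrounding fragments.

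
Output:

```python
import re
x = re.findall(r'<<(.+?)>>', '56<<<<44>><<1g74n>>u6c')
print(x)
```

['<<44', '1g74n']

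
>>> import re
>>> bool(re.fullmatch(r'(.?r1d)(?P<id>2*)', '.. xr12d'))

This matches optionally any character, then the literal 'r1d' (captured); then zero or more of a literal '2' (captured as 'id').
`fullmatch` succeeds only if the pattern covers the string from start to end.
Here the string isn't matched end-to-end, so the call returns None, and `bool(None)` is False.

False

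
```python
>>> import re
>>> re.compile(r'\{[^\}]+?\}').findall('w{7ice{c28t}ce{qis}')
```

Scanning left to right: at [1:12] → '{7ice{c28t}'; at [14:19] → '{qis}'.
With no groups in the pattern, `findall` gives back each whole match — 2 here.

['{7ice{c28t}', '{qis}']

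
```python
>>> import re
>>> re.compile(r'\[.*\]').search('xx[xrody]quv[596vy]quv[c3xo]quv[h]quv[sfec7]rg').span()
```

(2, 44)

The match spans [2:44] → '[xrody]quv[596vy]quv[c3xo]quv[h]quv[sfec7]'.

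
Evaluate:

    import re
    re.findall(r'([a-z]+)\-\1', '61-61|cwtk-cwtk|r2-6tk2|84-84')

A backreference is literal: `\1` must see the identical characters the first group matched.
`findall` collects group 1 from the one match (1 total).

['cwtk']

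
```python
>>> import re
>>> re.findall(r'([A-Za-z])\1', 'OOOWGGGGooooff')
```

After group 1 captures some text, `\1` only succeeds where that same text appears again.
Because there's exactly one group, `findall` drops the full match and keeps group 1 from each hit.

['O', 'G', 'G', 'o', 'o', 'f']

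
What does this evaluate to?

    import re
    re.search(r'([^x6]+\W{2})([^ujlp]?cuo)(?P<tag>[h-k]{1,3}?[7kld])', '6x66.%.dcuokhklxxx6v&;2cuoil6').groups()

This matches one or more of any character except [x6], then exactly 2 of a non-word character (captured); then optionally any character except [ujlp], then the literal 'cuo' (captured); then 1 to 3 of a character in [h-k] (lazy), then one of [7kld] (captured as 'tag').
A non-greedy quantifier consumes as few characters as it can — just enough that the remainder of the pattern still matches from where it stops; whatever follows it matches normally.
Unlike `match`, `search` isn't anchored — it looks for the pattern anywhere in the string.
The match spans [4:14] → '.%.dcuokhk'.
Captured: group 1 = '.%.', group 2 = 'dcuo', group 3 = 'khk'.

('.%.', 'dcuo', 'khk')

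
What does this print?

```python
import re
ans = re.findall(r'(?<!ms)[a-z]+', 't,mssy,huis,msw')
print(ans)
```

The negative lookahead/lookbehind blocks any match where the forbidden context is present.
`findall` yields the raw match text (4 of them) because the pattern has no groups.

['t', 'mssy', 'huis', 'msw']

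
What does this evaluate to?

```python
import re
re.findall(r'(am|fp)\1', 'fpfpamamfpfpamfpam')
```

['fp', 'am', 'fp']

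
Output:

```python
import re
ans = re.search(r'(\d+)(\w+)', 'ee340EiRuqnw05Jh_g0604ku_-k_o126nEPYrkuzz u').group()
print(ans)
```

Pattern: one or more of a digit (captured); then one or more of a word character (captured).
The match spans [2:25] → '340EiRuqnw05Jh_g0604ku_'.

340EiRuqnw05Jh_g0604ku_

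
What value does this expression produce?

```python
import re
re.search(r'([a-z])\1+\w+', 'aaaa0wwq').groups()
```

`\1` has to match the exact text group 1 already captured.
`re.search` tries every starting position until one works.
The match spans [0:8] → 'aaaa0wwq'.
Captured: group 1 = 'a'.

('a',)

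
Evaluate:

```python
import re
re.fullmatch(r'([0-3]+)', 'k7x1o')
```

None

For `fullmatch`, every character of the input must be accounted for by the pattern.
Here there's no way to consume every character, so the call returns None.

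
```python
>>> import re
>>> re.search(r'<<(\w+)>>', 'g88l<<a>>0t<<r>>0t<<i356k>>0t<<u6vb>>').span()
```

The match spans [4:9] → '<<a>>'.

(4, 9)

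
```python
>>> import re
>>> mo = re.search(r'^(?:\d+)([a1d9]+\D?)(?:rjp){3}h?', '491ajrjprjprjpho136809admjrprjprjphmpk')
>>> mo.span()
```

Pattern: anchored at the start of the string; then one or more of a digit (non-capturing group); then one or more of one of [a1d9], then optionally a non-digit (captured); then the literal 'rjp' repeated 3 times, then optionally the literal 'h'.
Unlike `match`, `search` isn't anchored — it looks for the pattern anywhere in the string.
The match spans [0:15] → '491ajrjprjprjph'.
Captured: group 1 = 'aj'.

(0, 15)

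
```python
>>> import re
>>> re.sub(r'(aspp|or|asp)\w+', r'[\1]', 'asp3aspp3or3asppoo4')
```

Matches: at [0:19] → 'asp3aspp3or3asppoo4'.
The replacement refers to a captured group, so each match is rewritten using its own captured text.

'[asp]'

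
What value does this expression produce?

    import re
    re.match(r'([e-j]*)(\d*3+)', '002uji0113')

None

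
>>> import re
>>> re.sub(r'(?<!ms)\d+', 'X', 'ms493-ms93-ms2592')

'ms4X-ms9X-ms2X'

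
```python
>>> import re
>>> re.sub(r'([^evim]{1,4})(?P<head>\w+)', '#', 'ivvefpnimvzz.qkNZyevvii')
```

'ivve##'

Every occurrence is swapped for '#'.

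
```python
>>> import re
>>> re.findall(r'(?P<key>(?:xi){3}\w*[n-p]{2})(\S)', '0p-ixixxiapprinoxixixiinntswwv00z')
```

Pattern: the literal 'xi' repeated 3 times, then zero or more of a word character, then exactly 2 of a character in [n-p] (captured as 'key'); then a non-whitespace character (captured).
Walking the string: at [16:26] match 'xixixiinnt', groups = ('xixixiinn', 't').
With 2 capturing groups, `findall` returns a 2-tuple per match.

[('xixixiinn', 't')]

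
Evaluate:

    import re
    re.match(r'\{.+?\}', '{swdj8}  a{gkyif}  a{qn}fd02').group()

'{swdj8}'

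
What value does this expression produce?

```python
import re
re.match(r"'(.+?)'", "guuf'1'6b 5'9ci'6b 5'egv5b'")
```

`re.match` only tries the pattern at the start of the string.
Here the string doesn't start with a match, so the call returns None.

None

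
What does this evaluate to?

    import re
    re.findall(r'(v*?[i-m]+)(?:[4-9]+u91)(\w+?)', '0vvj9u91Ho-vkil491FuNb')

[('vvj', 'H')]

The pattern matches zero or more of the literal 'v' (lazy), then one or more of a character in [i-m] (captured); then one or more of a character in [4-9], then the literal 'u91' (non-capturing group); then one or more of a word character (lazy) (captured).
A `+?`/`*?`/`{m,n}?` starts at its minimum and grows only as far as needed for what follows to match.
Scanning left to right: at [1:9] match 'vvj9u91H', groups = ('vvj', 'H').
2 groups means the one result is a tuple of 2 captured strings — 1 here.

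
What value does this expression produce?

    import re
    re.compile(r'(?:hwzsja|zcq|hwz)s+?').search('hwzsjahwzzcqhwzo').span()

The match spans [0:4] → 'hwzs'.

(0, 4)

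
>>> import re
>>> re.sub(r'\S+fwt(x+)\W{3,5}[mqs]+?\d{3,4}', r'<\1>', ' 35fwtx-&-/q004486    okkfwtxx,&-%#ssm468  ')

The pattern matches one or more of a non-whitespace character, then the literal 'fwt'; then one or more of a literal 'x' (captured); then 3 to 5 of a non-word character, then one or more of one of [mqs] (lazy), then 3 to 4 of a digit.
Matches: at [1:16] → '35fwtx-&-/q0044'; at [22:41] → 'okkfwtxx,&-%#ssm468'.
The replacement refers to a captured group, so each match is rewritten using its own captured text.

' <x>86    <xx>  '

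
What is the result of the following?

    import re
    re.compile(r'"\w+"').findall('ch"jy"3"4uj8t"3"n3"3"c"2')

Matches: at [2:6] → '"jy"'; at [7:14] → '"4uj8t"'; at [15:19] → '"n3"'; at [20:23] → '"c"'.
`findall` yields the raw match text (4 of them) because the pattern has no groups.

['"jy"', '"4uj8t"', '"n3"', '"c"']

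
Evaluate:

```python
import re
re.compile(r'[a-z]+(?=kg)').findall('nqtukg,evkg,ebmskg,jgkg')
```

['nqtu', 'ev', 'ebms', 'jg']

Lookahead/lookbehind check context without consuming it, so the matched span excludes the asserted characters.
Scanning left to right: at [0:4] → 'nqtu'; at [7:9] → 'ev'; at [12:16] → 'ebms'; at [19:21] → 'jg'.
With no groups in the pattern, `findall` gives back each whole match — 4 here.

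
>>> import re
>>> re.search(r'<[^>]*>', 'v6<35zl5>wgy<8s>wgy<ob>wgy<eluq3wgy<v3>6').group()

`search` walks the string left to right and returns the first match it finds.
The match spans [2:9] → '<35zl5>'.

'<35zl5>'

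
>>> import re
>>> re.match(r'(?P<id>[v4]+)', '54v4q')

Pattern: one or more of one of [v4] (captured as 'id').
`match` is anchored at position 0; if the pattern doesn't fit there, it returns None.
Here position 0 doesn't satisfy it, so the call returns None.

None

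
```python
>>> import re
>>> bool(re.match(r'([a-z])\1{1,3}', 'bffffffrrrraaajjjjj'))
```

With `match`, the pattern is implicitly anchored at the beginning.
Here the pattern fails at index 0, so the call returns None, and `bool(None)` is False.

False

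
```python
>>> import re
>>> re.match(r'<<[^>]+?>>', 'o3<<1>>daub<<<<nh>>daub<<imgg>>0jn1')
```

`re.match` won't scan ahead — the pattern has to work from the very first character.
Here the string doesn't start with a match, so the call returns None.

None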